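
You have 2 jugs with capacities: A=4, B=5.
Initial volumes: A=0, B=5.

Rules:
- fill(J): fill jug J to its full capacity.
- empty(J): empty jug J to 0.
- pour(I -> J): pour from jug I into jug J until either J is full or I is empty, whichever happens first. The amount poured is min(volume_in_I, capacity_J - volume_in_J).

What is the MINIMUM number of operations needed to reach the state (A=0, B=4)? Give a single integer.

BFS from (A=0, B=5). One shortest path:
  1. fill(A) -> (A=4 B=5)
  2. empty(B) -> (A=4 B=0)
  3. pour(A -> B) -> (A=0 B=4)
Reached target in 3 moves.

Answer: 3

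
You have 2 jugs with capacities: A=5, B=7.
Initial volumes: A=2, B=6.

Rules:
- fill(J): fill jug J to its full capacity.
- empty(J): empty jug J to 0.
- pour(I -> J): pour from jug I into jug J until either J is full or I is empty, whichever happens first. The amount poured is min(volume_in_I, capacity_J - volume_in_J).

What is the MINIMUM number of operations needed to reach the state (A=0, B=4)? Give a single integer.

Answer: 3

Derivation:
BFS from (A=2, B=6). One shortest path:
  1. fill(B) -> (A=2 B=7)
  2. pour(B -> A) -> (A=5 B=4)
  3. empty(A) -> (A=0 B=4)
Reached target in 3 moves.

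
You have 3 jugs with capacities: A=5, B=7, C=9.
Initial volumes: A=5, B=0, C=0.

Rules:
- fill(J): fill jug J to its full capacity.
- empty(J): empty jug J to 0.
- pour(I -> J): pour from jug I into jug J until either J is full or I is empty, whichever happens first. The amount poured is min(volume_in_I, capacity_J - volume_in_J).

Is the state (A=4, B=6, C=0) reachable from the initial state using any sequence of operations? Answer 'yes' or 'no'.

Answer: yes

Derivation:
BFS from (A=5, B=0, C=0):
  1. pour(A -> B) -> (A=0 B=5 C=0)
  2. fill(A) -> (A=5 B=5 C=0)
  3. pour(A -> C) -> (A=0 B=5 C=5)
  4. pour(B -> C) -> (A=0 B=1 C=9)
  5. pour(C -> A) -> (A=5 B=1 C=4)
  6. pour(A -> B) -> (A=0 B=6 C=4)
  7. pour(C -> A) -> (A=4 B=6 C=0)
Target reached → yes.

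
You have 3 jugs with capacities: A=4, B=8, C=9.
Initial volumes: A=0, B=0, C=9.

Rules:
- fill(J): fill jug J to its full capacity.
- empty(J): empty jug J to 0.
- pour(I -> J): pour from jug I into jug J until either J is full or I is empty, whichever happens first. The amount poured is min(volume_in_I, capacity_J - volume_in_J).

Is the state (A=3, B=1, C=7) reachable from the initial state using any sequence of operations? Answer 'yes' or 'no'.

BFS explored all 282 reachable states.
Reachable set includes: (0,0,0), (0,0,1), (0,0,2), (0,0,3), (0,0,4), (0,0,5), (0,0,6), (0,0,7), (0,0,8), (0,0,9), (0,1,0), (0,1,1) ...
Target (A=3, B=1, C=7) not in reachable set → no.

Answer: no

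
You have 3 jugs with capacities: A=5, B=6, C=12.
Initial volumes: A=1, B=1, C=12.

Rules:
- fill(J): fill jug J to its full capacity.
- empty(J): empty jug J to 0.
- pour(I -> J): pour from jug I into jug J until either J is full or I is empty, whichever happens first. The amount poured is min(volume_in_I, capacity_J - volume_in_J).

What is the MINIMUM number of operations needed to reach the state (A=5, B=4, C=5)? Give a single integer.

BFS from (A=1, B=1, C=12). One shortest path:
  1. pour(C -> A) -> (A=5 B=1 C=8)
  2. empty(A) -> (A=0 B=1 C=8)
  3. pour(C -> A) -> (A=5 B=1 C=3)
  4. pour(C -> B) -> (A=5 B=4 C=0)
  5. pour(A -> C) -> (A=0 B=4 C=5)
  6. fill(A) -> (A=5 B=4 C=5)
Reached target in 6 moves.

Answer: 6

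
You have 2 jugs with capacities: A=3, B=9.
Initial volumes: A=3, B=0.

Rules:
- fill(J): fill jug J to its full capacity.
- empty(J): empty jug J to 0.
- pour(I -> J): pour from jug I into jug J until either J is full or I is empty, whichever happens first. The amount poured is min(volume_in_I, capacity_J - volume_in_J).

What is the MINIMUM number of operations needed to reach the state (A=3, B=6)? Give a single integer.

BFS from (A=3, B=0). One shortest path:
  1. empty(A) -> (A=0 B=0)
  2. fill(B) -> (A=0 B=9)
  3. pour(B -> A) -> (A=3 B=6)
Reached target in 3 moves.

Answer: 3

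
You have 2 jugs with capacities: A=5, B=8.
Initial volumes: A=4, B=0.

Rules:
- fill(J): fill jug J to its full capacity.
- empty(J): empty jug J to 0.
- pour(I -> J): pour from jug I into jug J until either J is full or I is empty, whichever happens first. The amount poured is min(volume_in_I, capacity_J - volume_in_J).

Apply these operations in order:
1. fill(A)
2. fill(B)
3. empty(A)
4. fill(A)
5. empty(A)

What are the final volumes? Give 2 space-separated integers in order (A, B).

Answer: 0 8

Derivation:
Step 1: fill(A) -> (A=5 B=0)
Step 2: fill(B) -> (A=5 B=8)
Step 3: empty(A) -> (A=0 B=8)
Step 4: fill(A) -> (A=5 B=8)
Step 5: empty(A) -> (A=0 B=8)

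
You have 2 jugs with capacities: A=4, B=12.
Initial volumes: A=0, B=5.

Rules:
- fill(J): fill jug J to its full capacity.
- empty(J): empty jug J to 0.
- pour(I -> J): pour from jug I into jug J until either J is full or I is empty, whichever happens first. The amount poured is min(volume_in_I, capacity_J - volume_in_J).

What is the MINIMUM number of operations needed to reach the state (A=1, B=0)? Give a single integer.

BFS from (A=0, B=5). One shortest path:
  1. pour(B -> A) -> (A=4 B=1)
  2. empty(A) -> (A=0 B=1)
  3. pour(B -> A) -> (A=1 B=0)
Reached target in 3 moves.

Answer: 3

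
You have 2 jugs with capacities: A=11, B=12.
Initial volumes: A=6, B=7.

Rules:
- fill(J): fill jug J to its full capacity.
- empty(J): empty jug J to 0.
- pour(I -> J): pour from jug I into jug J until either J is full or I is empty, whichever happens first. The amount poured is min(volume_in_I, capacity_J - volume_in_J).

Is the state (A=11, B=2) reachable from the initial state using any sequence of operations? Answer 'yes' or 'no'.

Answer: yes

Derivation:
BFS from (A=6, B=7):
  1. pour(B -> A) -> (A=11 B=2)
Target reached → yes.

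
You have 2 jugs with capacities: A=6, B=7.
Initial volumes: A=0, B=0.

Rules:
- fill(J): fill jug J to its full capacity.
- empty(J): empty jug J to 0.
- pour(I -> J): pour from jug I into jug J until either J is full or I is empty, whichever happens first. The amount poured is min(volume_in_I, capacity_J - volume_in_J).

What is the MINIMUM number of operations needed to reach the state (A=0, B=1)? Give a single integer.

Answer: 3

Derivation:
BFS from (A=0, B=0). One shortest path:
  1. fill(B) -> (A=0 B=7)
  2. pour(B -> A) -> (A=6 B=1)
  3. empty(A) -> (A=0 B=1)
Reached target in 3 moves.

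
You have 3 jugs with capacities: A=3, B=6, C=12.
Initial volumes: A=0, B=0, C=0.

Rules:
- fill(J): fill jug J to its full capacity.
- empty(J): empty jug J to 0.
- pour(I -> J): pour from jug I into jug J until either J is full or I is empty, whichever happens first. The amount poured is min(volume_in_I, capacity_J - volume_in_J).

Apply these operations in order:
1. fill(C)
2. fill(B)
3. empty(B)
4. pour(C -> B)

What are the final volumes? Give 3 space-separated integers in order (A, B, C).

Answer: 0 6 6

Derivation:
Step 1: fill(C) -> (A=0 B=0 C=12)
Step 2: fill(B) -> (A=0 B=6 C=12)
Step 3: empty(B) -> (A=0 B=0 C=12)
Step 4: pour(C -> B) -> (A=0 B=6 C=6)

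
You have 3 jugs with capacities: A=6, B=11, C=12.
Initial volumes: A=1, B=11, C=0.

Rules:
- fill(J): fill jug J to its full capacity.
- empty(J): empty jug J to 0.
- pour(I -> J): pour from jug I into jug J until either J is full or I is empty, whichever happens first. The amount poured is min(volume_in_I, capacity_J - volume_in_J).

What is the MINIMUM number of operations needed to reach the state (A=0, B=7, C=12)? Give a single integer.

Answer: 5

Derivation:
BFS from (A=1, B=11, C=0). One shortest path:
  1. empty(B) -> (A=1 B=0 C=0)
  2. fill(C) -> (A=1 B=0 C=12)
  3. pour(A -> B) -> (A=0 B=1 C=12)
  4. fill(A) -> (A=6 B=1 C=12)
  5. pour(A -> B) -> (A=0 B=7 C=12)
Reached target in 5 moves.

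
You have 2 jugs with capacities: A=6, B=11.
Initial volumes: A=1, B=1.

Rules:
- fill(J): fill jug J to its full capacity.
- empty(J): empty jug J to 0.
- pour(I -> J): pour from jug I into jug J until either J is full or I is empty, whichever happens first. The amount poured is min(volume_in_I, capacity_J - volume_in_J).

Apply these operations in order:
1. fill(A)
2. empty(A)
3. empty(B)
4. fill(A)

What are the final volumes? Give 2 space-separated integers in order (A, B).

Answer: 6 0

Derivation:
Step 1: fill(A) -> (A=6 B=1)
Step 2: empty(A) -> (A=0 B=1)
Step 3: empty(B) -> (A=0 B=0)
Step 4: fill(A) -> (A=6 B=0)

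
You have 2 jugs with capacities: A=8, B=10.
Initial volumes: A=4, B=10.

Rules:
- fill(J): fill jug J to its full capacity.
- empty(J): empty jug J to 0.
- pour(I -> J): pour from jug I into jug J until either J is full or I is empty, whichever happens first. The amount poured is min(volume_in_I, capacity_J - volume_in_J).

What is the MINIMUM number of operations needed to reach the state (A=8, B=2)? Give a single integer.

BFS from (A=4, B=10). One shortest path:
  1. empty(A) -> (A=0 B=10)
  2. pour(B -> A) -> (A=8 B=2)
Reached target in 2 moves.

Answer: 2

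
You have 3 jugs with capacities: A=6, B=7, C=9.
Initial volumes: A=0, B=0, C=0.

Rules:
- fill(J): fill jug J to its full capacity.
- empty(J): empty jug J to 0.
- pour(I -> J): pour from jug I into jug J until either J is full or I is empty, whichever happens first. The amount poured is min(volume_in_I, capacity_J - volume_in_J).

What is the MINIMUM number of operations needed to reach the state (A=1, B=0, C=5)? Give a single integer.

BFS from (A=0, B=0, C=0). One shortest path:
  1. fill(A) -> (A=6 B=0 C=0)
  2. pour(A -> B) -> (A=0 B=6 C=0)
  3. fill(A) -> (A=6 B=6 C=0)
  4. pour(A -> B) -> (A=5 B=7 C=0)
  5. pour(A -> C) -> (A=0 B=7 C=5)
  6. pour(B -> A) -> (A=6 B=1 C=5)
  7. empty(A) -> (A=0 B=1 C=5)
  8. pour(B -> A) -> (A=1 B=0 C=5)
Reached target in 8 moves.

Answer: 8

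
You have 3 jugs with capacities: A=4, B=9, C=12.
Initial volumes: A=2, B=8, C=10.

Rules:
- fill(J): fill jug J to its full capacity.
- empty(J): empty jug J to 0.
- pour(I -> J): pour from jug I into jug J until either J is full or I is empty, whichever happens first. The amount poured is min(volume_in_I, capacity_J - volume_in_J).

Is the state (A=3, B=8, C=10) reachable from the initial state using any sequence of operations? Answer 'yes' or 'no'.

BFS explored all 387 reachable states.
Reachable set includes: (0,0,0), (0,0,1), (0,0,2), (0,0,3), (0,0,4), (0,0,5), (0,0,6), (0,0,7), (0,0,8), (0,0,9), (0,0,10), (0,0,11) ...
Target (A=3, B=8, C=10) not in reachable set → no.

Answer: no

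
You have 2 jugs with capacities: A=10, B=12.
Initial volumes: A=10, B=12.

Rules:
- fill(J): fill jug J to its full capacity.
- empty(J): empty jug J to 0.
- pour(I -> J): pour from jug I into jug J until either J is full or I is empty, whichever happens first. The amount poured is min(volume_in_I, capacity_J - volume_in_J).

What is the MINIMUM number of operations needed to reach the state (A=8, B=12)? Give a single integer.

BFS from (A=10, B=12). One shortest path:
  1. empty(B) -> (A=10 B=0)
  2. pour(A -> B) -> (A=0 B=10)
  3. fill(A) -> (A=10 B=10)
  4. pour(A -> B) -> (A=8 B=12)
Reached target in 4 moves.

Answer: 4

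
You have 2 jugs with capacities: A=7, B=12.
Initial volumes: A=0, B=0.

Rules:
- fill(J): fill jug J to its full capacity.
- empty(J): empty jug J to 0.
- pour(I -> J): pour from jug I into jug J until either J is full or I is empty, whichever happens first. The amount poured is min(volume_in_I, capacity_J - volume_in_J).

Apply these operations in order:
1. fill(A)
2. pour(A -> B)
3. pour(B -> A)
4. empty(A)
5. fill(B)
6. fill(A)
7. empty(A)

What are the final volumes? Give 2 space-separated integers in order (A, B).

Answer: 0 12

Derivation:
Step 1: fill(A) -> (A=7 B=0)
Step 2: pour(A -> B) -> (A=0 B=7)
Step 3: pour(B -> A) -> (A=7 B=0)
Step 4: empty(A) -> (A=0 B=0)
Step 5: fill(B) -> (A=0 B=12)
Step 6: fill(A) -> (A=7 B=12)
Step 7: empty(A) -> (A=0 B=12)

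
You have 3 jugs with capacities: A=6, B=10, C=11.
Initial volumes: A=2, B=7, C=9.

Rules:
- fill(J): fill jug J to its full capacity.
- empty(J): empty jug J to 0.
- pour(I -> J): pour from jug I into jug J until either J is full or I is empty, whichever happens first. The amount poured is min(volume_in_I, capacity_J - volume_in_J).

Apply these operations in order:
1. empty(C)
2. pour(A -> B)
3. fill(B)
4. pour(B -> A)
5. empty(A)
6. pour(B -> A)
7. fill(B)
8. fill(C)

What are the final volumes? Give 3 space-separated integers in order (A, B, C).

Answer: 4 10 11

Derivation:
Step 1: empty(C) -> (A=2 B=7 C=0)
Step 2: pour(A -> B) -> (A=0 B=9 C=0)
Step 3: fill(B) -> (A=0 B=10 C=0)
Step 4: pour(B -> A) -> (A=6 B=4 C=0)
Step 5: empty(A) -> (A=0 B=4 C=0)
Step 6: pour(B -> A) -> (A=4 B=0 C=0)
Step 7: fill(B) -> (A=4 B=10 C=0)
Step 8: fill(C) -> (A=4 B=10 C=11)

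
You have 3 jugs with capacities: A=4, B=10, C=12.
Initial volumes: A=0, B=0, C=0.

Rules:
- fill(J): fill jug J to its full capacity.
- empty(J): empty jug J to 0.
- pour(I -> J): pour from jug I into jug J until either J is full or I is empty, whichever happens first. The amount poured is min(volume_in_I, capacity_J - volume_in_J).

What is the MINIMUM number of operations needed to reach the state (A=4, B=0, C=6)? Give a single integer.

Answer: 3

Derivation:
BFS from (A=0, B=0, C=0). One shortest path:
  1. fill(B) -> (A=0 B=10 C=0)
  2. pour(B -> A) -> (A=4 B=6 C=0)
  3. pour(B -> C) -> (A=4 B=0 C=6)
Reached target in 3 moves.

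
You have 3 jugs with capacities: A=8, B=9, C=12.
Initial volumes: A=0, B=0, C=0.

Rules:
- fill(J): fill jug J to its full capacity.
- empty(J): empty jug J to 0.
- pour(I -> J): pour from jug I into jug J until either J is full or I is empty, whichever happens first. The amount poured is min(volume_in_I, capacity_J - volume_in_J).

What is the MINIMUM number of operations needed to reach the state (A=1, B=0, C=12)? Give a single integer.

Answer: 5

Derivation:
BFS from (A=0, B=0, C=0). One shortest path:
  1. fill(B) -> (A=0 B=9 C=0)
  2. fill(C) -> (A=0 B=9 C=12)
  3. pour(B -> A) -> (A=8 B=1 C=12)
  4. empty(A) -> (A=0 B=1 C=12)
  5. pour(B -> A) -> (A=1 B=0 C=12)
Reached target in 5 moves.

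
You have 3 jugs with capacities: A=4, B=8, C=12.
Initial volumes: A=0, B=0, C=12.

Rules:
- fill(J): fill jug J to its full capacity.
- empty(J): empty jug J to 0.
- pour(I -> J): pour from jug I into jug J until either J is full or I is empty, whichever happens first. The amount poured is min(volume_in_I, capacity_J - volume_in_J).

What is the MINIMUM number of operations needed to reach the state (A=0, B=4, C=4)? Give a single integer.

BFS from (A=0, B=0, C=12). One shortest path:
  1. pour(C -> B) -> (A=0 B=8 C=4)
  2. pour(B -> A) -> (A=4 B=4 C=4)
  3. empty(A) -> (A=0 B=4 C=4)
Reached target in 3 moves.

Answer: 3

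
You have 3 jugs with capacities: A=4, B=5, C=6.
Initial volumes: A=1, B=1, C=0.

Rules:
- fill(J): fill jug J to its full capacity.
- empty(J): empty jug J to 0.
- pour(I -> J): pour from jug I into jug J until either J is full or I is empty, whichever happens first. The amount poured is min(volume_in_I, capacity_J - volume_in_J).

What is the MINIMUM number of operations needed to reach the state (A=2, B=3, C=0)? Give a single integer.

BFS from (A=1, B=1, C=0). One shortest path:
  1. fill(A) -> (A=4 B=1 C=0)
  2. fill(B) -> (A=4 B=5 C=0)
  3. pour(A -> C) -> (A=0 B=5 C=4)
  4. pour(B -> C) -> (A=0 B=3 C=6)
  5. pour(C -> A) -> (A=4 B=3 C=2)
  6. empty(A) -> (A=0 B=3 C=2)
  7. pour(C -> A) -> (A=2 B=3 C=0)
Reached target in 7 moves.

Answer: 7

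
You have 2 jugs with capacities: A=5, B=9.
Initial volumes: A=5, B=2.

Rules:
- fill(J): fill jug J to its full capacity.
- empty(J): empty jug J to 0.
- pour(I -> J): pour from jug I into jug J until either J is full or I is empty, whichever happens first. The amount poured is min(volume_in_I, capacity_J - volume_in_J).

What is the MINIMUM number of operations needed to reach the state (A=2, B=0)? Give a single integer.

BFS from (A=5, B=2). One shortest path:
  1. empty(A) -> (A=0 B=2)
  2. pour(B -> A) -> (A=2 B=0)
Reached target in 2 moves.

Answer: 2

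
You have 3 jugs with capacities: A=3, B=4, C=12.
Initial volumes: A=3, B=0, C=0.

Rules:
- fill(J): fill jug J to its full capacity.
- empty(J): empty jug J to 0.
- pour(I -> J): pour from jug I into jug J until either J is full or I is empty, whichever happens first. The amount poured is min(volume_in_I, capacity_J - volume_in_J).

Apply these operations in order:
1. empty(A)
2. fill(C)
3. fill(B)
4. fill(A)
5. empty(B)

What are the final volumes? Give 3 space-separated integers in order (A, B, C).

Answer: 3 0 12

Derivation:
Step 1: empty(A) -> (A=0 B=0 C=0)
Step 2: fill(C) -> (A=0 B=0 C=12)
Step 3: fill(B) -> (A=0 B=4 C=12)
Step 4: fill(A) -> (A=3 B=4 C=12)
Step 5: empty(B) -> (A=3 B=0 C=12)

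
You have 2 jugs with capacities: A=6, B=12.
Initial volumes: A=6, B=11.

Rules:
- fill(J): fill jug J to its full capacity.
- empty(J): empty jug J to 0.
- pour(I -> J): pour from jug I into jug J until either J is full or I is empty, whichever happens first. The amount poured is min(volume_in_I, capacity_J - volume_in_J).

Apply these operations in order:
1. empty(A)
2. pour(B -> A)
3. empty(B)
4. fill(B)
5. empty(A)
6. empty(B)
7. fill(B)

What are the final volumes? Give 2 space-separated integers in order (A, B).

Step 1: empty(A) -> (A=0 B=11)
Step 2: pour(B -> A) -> (A=6 B=5)
Step 3: empty(B) -> (A=6 B=0)
Step 4: fill(B) -> (A=6 B=12)
Step 5: empty(A) -> (A=0 B=12)
Step 6: empty(B) -> (A=0 B=0)
Step 7: fill(B) -> (A=0 B=12)

Answer: 0 12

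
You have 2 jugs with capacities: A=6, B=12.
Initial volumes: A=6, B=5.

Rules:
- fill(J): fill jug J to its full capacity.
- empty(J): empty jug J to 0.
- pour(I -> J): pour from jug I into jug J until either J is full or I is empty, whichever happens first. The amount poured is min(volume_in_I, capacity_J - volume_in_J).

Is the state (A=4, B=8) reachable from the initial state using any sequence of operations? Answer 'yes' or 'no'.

BFS explored all 12 reachable states.
Reachable set includes: (0,0), (0,5), (0,6), (0,11), (0,12), (5,0), (5,12), (6,0), (6,5), (6,6), (6,11), (6,12)
Target (A=4, B=8) not in reachable set → no.

Answer: no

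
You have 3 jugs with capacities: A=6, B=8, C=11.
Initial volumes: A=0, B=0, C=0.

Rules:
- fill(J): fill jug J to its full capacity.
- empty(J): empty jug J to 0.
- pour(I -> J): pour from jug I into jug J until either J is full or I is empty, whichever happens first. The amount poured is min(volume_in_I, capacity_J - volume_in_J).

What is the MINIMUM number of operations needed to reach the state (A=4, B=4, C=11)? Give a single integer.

BFS from (A=0, B=0, C=0). One shortest path:
  1. fill(C) -> (A=0 B=0 C=11)
  2. pour(C -> B) -> (A=0 B=8 C=3)
  3. pour(B -> A) -> (A=6 B=2 C=3)
  4. pour(A -> C) -> (A=0 B=2 C=9)
  5. pour(B -> A) -> (A=2 B=0 C=9)
  6. fill(B) -> (A=2 B=8 C=9)
  7. pour(B -> A) -> (A=6 B=4 C=9)
  8. pour(A -> C) -> (A=4 B=4 C=11)
Reached target in 8 moves.

Answer: 8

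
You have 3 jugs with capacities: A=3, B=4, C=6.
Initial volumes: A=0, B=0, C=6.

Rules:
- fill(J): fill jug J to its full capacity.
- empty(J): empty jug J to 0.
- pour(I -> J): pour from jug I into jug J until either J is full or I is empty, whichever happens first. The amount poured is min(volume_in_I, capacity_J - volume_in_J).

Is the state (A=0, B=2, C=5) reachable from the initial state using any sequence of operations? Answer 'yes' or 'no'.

Answer: yes

Derivation:
BFS from (A=0, B=0, C=6):
  1. fill(B) -> (A=0 B=4 C=6)
  2. pour(B -> A) -> (A=3 B=1 C=6)
  3. empty(A) -> (A=0 B=1 C=6)
  4. pour(B -> A) -> (A=1 B=0 C=6)
  5. pour(C -> B) -> (A=1 B=4 C=2)
  6. pour(B -> A) -> (A=3 B=2 C=2)
  7. pour(A -> C) -> (A=0 B=2 C=5)
Target reached → yes.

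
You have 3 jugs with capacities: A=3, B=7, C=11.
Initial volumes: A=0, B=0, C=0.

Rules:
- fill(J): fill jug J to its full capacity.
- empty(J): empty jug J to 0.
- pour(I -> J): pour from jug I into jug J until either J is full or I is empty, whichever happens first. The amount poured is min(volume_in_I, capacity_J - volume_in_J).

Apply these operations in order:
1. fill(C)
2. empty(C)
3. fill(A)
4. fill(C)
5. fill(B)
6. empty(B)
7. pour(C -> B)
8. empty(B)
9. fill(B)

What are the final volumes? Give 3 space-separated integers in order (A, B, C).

Step 1: fill(C) -> (A=0 B=0 C=11)
Step 2: empty(C) -> (A=0 B=0 C=0)
Step 3: fill(A) -> (A=3 B=0 C=0)
Step 4: fill(C) -> (A=3 B=0 C=11)
Step 5: fill(B) -> (A=3 B=7 C=11)
Step 6: empty(B) -> (A=3 B=0 C=11)
Step 7: pour(C -> B) -> (A=3 B=7 C=4)
Step 8: empty(B) -> (A=3 B=0 C=4)
Step 9: fill(B) -> (A=3 B=7 C=4)

Answer: 3 7 4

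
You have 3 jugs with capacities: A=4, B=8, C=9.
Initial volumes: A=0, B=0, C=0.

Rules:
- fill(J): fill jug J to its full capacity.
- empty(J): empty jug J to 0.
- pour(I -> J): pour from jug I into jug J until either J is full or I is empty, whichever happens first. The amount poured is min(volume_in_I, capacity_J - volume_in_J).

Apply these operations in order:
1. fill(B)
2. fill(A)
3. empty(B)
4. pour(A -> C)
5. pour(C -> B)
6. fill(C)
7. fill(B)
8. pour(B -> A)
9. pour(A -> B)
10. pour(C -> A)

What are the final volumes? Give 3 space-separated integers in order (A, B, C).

Step 1: fill(B) -> (A=0 B=8 C=0)
Step 2: fill(A) -> (A=4 B=8 C=0)
Step 3: empty(B) -> (A=4 B=0 C=0)
Step 4: pour(A -> C) -> (A=0 B=0 C=4)
Step 5: pour(C -> B) -> (A=0 B=4 C=0)
Step 6: fill(C) -> (A=0 B=4 C=9)
Step 7: fill(B) -> (A=0 B=8 C=9)
Step 8: pour(B -> A) -> (A=4 B=4 C=9)
Step 9: pour(A -> B) -> (A=0 B=8 C=9)
Step 10: pour(C -> A) -> (A=4 B=8 C=5)

Answer: 4 8 5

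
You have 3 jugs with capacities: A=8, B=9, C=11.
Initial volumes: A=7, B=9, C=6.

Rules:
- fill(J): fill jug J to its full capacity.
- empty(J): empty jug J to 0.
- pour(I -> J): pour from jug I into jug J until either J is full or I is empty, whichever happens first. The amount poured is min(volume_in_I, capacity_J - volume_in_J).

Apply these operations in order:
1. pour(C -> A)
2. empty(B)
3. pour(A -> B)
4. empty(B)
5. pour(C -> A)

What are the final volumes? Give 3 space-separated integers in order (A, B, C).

Step 1: pour(C -> A) -> (A=8 B=9 C=5)
Step 2: empty(B) -> (A=8 B=0 C=5)
Step 3: pour(A -> B) -> (A=0 B=8 C=5)
Step 4: empty(B) -> (A=0 B=0 C=5)
Step 5: pour(C -> A) -> (A=5 B=0 C=0)

Answer: 5 0 0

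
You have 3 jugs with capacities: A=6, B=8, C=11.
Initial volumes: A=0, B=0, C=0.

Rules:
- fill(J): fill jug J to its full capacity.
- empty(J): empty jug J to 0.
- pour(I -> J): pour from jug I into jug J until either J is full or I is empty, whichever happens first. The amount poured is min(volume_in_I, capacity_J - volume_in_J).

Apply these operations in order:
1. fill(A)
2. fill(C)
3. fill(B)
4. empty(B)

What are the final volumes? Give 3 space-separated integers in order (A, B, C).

Step 1: fill(A) -> (A=6 B=0 C=0)
Step 2: fill(C) -> (A=6 B=0 C=11)
Step 3: fill(B) -> (A=6 B=8 C=11)
Step 4: empty(B) -> (A=6 B=0 C=11)

Answer: 6 0 11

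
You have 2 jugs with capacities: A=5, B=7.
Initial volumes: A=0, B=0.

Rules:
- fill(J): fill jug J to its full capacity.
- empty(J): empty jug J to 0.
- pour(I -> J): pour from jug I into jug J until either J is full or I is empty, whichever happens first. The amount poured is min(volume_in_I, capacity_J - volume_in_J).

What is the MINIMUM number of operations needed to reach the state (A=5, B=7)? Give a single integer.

BFS from (A=0, B=0). One shortest path:
  1. fill(A) -> (A=5 B=0)
  2. fill(B) -> (A=5 B=7)
Reached target in 2 moves.

Answer: 2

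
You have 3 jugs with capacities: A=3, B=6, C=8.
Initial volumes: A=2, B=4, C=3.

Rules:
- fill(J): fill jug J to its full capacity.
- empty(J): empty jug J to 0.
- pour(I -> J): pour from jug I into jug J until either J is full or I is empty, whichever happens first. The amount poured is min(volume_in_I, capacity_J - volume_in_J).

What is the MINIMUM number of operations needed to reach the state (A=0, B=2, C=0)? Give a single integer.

Answer: 3

Derivation:
BFS from (A=2, B=4, C=3). One shortest path:
  1. empty(B) -> (A=2 B=0 C=3)
  2. empty(C) -> (A=2 B=0 C=0)
  3. pour(A -> B) -> (A=0 B=2 C=0)
Reached target in 3 moves.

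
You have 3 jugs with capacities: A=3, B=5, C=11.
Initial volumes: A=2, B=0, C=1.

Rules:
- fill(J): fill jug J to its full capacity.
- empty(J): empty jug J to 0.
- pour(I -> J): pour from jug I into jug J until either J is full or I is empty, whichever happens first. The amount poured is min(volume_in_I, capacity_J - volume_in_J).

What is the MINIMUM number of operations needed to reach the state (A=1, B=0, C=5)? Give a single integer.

Answer: 4

Derivation:
BFS from (A=2, B=0, C=1). One shortest path:
  1. empty(A) -> (A=0 B=0 C=1)
  2. fill(B) -> (A=0 B=5 C=1)
  3. pour(C -> A) -> (A=1 B=5 C=0)
  4. pour(B -> C) -> (A=1 B=0 C=5)
Reached target in 4 moves.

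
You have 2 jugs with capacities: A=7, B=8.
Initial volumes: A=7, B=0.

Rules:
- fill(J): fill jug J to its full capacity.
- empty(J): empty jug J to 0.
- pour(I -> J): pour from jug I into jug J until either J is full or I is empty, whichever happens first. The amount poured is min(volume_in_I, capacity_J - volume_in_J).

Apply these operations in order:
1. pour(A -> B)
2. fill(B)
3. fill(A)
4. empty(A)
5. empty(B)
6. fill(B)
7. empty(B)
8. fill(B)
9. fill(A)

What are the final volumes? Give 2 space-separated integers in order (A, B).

Step 1: pour(A -> B) -> (A=0 B=7)
Step 2: fill(B) -> (A=0 B=8)
Step 3: fill(A) -> (A=7 B=8)
Step 4: empty(A) -> (A=0 B=8)
Step 5: empty(B) -> (A=0 B=0)
Step 6: fill(B) -> (A=0 B=8)
Step 7: empty(B) -> (A=0 B=0)
Step 8: fill(B) -> (A=0 B=8)
Step 9: fill(A) -> (A=7 B=8)

Answer: 7 8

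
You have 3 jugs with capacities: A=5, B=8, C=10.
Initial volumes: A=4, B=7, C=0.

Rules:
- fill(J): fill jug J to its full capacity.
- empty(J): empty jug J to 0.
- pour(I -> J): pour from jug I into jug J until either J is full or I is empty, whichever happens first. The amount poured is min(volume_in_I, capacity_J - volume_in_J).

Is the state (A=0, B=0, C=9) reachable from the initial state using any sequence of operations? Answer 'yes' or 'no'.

Answer: yes

Derivation:
BFS from (A=4, B=7, C=0):
  1. empty(A) -> (A=0 B=7 C=0)
  2. fill(C) -> (A=0 B=7 C=10)
  3. pour(C -> B) -> (A=0 B=8 C=9)
  4. empty(B) -> (A=0 B=0 C=9)
Target reached → yes.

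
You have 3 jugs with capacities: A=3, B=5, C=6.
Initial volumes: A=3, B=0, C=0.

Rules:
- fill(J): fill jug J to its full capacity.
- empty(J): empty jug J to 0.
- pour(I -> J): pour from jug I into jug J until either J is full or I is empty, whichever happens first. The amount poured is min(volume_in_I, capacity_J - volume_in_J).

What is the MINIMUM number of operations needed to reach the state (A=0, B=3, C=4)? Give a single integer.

BFS from (A=3, B=0, C=0). One shortest path:
  1. fill(C) -> (A=3 B=0 C=6)
  2. pour(A -> B) -> (A=0 B=3 C=6)
  3. fill(A) -> (A=3 B=3 C=6)
  4. pour(C -> B) -> (A=3 B=5 C=4)
  5. empty(B) -> (A=3 B=0 C=4)
  6. pour(A -> B) -> (A=0 B=3 C=4)
Reached target in 6 moves.

Answer: 6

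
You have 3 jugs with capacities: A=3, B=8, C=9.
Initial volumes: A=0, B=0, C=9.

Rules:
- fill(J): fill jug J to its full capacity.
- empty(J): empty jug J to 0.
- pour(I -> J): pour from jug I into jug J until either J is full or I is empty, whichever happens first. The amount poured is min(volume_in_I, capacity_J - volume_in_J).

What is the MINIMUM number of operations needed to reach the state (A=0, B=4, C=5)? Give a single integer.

Answer: 6

Derivation:
BFS from (A=0, B=0, C=9). One shortest path:
  1. pour(C -> B) -> (A=0 B=8 C=1)
  2. pour(C -> A) -> (A=1 B=8 C=0)
  3. pour(B -> C) -> (A=1 B=0 C=8)
  4. pour(A -> B) -> (A=0 B=1 C=8)
  5. pour(C -> A) -> (A=3 B=1 C=5)
  6. pour(A -> B) -> (A=0 B=4 C=5)
Reached target in 6 moves.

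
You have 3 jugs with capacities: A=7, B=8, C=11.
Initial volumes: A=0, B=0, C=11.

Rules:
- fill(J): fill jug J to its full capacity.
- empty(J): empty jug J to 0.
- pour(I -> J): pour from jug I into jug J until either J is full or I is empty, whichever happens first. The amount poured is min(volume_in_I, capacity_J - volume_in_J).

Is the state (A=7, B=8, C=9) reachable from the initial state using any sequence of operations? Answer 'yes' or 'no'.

BFS from (A=0, B=0, C=11):
  1. fill(B) -> (A=0 B=8 C=11)
  2. empty(C) -> (A=0 B=8 C=0)
  3. pour(B -> A) -> (A=7 B=1 C=0)
  4. pour(B -> C) -> (A=7 B=0 C=1)
  5. fill(B) -> (A=7 B=8 C=1)
  6. pour(B -> C) -> (A=7 B=0 C=9)
  7. fill(B) -> (A=7 B=8 C=9)
Target reached → yes.

Answer: yes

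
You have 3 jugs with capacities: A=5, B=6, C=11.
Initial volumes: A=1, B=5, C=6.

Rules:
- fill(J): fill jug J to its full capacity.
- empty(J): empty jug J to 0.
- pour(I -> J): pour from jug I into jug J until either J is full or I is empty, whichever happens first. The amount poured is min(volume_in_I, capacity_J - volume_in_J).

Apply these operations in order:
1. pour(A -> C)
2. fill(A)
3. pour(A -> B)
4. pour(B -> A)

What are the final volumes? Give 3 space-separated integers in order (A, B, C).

Answer: 5 5 7

Derivation:
Step 1: pour(A -> C) -> (A=0 B=5 C=7)
Step 2: fill(A) -> (A=5 B=5 C=7)
Step 3: pour(A -> B) -> (A=4 B=6 C=7)
Step 4: pour(B -> A) -> (A=5 B=5 C=7)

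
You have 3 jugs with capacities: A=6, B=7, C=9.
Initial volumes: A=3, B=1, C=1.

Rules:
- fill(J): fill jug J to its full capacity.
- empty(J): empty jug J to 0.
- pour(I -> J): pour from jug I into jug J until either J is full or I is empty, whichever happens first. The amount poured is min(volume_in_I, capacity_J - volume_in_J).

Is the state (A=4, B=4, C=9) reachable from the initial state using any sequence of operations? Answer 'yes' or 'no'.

BFS from (A=3, B=1, C=1):
  1. fill(B) -> (A=3 B=7 C=1)
  2. pour(B -> A) -> (A=6 B=4 C=1)
  3. pour(A -> C) -> (A=0 B=4 C=7)
  4. fill(A) -> (A=6 B=4 C=7)
  5. pour(A -> C) -> (A=4 B=4 C=9)
Target reached → yes.

Answer: yes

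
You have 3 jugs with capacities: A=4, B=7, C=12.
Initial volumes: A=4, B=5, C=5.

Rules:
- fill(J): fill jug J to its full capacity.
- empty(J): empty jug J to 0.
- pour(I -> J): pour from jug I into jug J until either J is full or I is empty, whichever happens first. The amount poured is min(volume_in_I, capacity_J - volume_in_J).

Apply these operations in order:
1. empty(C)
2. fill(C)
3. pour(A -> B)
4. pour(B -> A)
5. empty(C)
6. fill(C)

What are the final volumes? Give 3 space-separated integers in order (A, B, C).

Step 1: empty(C) -> (A=4 B=5 C=0)
Step 2: fill(C) -> (A=4 B=5 C=12)
Step 3: pour(A -> B) -> (A=2 B=7 C=12)
Step 4: pour(B -> A) -> (A=4 B=5 C=12)
Step 5: empty(C) -> (A=4 B=5 C=0)
Step 6: fill(C) -> (A=4 B=5 C=12)

Answer: 4 5 12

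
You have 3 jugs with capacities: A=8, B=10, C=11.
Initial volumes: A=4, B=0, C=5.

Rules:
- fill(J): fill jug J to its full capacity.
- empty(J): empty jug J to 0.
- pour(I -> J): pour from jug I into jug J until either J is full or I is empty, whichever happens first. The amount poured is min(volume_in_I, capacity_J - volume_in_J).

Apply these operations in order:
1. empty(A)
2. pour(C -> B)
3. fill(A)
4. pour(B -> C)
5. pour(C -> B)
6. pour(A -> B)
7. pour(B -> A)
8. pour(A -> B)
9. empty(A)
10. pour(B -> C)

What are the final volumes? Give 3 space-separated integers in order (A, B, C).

Step 1: empty(A) -> (A=0 B=0 C=5)
Step 2: pour(C -> B) -> (A=0 B=5 C=0)
Step 3: fill(A) -> (A=8 B=5 C=0)
Step 4: pour(B -> C) -> (A=8 B=0 C=5)
Step 5: pour(C -> B) -> (A=8 B=5 C=0)
Step 6: pour(A -> B) -> (A=3 B=10 C=0)
Step 7: pour(B -> A) -> (A=8 B=5 C=0)
Step 8: pour(A -> B) -> (A=3 B=10 C=0)
Step 9: empty(A) -> (A=0 B=10 C=0)
Step 10: pour(B -> C) -> (A=0 B=0 C=10)

Answer: 0 0 10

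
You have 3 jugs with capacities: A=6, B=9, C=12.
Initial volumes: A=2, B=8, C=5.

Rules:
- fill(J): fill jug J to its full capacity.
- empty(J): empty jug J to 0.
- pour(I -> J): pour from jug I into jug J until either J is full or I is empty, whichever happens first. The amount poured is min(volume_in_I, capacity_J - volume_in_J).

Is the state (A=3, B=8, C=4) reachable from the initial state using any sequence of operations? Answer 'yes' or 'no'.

Answer: no

Derivation:
BFS explored all 419 reachable states.
Reachable set includes: (0,0,0), (0,0,1), (0,0,2), (0,0,3), (0,0,4), (0,0,5), (0,0,6), (0,0,7), (0,0,8), (0,0,9), (0,0,10), (0,0,11) ...
Target (A=3, B=8, C=4) not in reachable set → no.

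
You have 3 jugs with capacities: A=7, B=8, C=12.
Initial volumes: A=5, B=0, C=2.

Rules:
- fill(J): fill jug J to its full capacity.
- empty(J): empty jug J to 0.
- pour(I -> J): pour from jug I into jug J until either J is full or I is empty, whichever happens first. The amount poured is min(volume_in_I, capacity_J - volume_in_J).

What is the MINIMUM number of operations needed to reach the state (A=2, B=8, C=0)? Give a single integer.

Answer: 3

Derivation:
BFS from (A=5, B=0, C=2). One shortest path:
  1. empty(A) -> (A=0 B=0 C=2)
  2. fill(B) -> (A=0 B=8 C=2)
  3. pour(C -> A) -> (A=2 B=8 C=0)
Reached target in 3 moves.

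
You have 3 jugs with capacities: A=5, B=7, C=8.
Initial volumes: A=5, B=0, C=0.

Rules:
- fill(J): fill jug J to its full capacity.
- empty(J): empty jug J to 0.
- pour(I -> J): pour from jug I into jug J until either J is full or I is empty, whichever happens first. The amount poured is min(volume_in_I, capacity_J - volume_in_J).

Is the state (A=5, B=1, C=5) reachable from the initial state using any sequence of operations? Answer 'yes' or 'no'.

Answer: yes

Derivation:
BFS from (A=5, B=0, C=0):
  1. fill(C) -> (A=5 B=0 C=8)
  2. pour(C -> B) -> (A=5 B=7 C=1)
  3. empty(B) -> (A=5 B=0 C=1)
  4. pour(C -> B) -> (A=5 B=1 C=0)
  5. pour(A -> C) -> (A=0 B=1 C=5)
  6. fill(A) -> (A=5 B=1 C=5)
Target reached → yes.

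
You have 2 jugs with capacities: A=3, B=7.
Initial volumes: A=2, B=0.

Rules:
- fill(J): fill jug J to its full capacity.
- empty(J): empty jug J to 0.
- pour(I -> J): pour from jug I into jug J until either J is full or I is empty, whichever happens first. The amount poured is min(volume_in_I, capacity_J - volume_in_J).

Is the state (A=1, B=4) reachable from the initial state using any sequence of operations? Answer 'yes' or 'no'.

BFS explored all 20 reachable states.
Reachable set includes: (0,0), (0,1), (0,2), (0,3), (0,4), (0,5), (0,6), (0,7), (1,0), (1,7), (2,0), (2,7) ...
Target (A=1, B=4) not in reachable set → no.

Answer: no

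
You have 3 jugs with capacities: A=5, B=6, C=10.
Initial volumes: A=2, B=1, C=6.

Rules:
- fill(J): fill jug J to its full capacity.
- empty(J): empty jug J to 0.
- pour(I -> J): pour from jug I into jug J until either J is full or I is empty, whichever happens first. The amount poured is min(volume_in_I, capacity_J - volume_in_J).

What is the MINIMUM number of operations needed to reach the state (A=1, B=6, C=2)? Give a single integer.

Answer: 3

Derivation:
BFS from (A=2, B=1, C=6). One shortest path:
  1. pour(A -> C) -> (A=0 B=1 C=8)
  2. pour(B -> A) -> (A=1 B=0 C=8)
  3. pour(C -> B) -> (A=1 B=6 C=2)
Reached target in 3 moves.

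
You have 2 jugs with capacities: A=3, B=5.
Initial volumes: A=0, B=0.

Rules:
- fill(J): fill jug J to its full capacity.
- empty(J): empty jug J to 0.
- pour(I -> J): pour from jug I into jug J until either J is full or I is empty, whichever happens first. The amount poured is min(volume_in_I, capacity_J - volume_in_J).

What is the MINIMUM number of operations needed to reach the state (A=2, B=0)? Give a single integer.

BFS from (A=0, B=0). One shortest path:
  1. fill(B) -> (A=0 B=5)
  2. pour(B -> A) -> (A=3 B=2)
  3. empty(A) -> (A=0 B=2)
  4. pour(B -> A) -> (A=2 B=0)
Reached target in 4 moves.

Answer: 4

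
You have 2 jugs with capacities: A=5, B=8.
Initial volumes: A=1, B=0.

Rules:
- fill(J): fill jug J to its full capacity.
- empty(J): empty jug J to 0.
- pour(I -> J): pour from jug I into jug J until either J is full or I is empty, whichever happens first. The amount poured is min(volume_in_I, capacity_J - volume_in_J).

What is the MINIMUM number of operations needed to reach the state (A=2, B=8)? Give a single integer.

Answer: 4

Derivation:
BFS from (A=1, B=0). One shortest path:
  1. fill(A) -> (A=5 B=0)
  2. pour(A -> B) -> (A=0 B=5)
  3. fill(A) -> (A=5 B=5)
  4. pour(A -> B) -> (A=2 B=8)
Reached target in 4 moves.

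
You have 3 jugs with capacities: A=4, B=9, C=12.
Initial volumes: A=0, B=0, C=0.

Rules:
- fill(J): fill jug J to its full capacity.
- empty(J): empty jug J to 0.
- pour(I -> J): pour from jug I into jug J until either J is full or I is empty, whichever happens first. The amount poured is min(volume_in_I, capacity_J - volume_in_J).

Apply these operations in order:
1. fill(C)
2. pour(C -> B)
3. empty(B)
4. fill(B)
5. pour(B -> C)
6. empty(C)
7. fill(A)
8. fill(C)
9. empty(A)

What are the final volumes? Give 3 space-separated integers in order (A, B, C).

Answer: 0 0 12

Derivation:
Step 1: fill(C) -> (A=0 B=0 C=12)
Step 2: pour(C -> B) -> (A=0 B=9 C=3)
Step 3: empty(B) -> (A=0 B=0 C=3)
Step 4: fill(B) -> (A=0 B=9 C=3)
Step 5: pour(B -> C) -> (A=0 B=0 C=12)
Step 6: empty(C) -> (A=0 B=0 C=0)
Step 7: fill(A) -> (A=4 B=0 C=0)
Step 8: fill(C) -> (A=4 B=0 C=12)
Step 9: empty(A) -> (A=0 B=0 C=12)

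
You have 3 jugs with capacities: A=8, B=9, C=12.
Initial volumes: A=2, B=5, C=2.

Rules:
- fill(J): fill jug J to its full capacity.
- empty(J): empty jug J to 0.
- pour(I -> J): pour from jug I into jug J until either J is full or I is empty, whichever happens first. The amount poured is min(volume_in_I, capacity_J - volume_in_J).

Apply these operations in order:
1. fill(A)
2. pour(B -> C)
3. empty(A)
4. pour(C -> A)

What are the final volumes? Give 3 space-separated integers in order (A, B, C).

Answer: 7 0 0

Derivation:
Step 1: fill(A) -> (A=8 B=5 C=2)
Step 2: pour(B -> C) -> (A=8 B=0 C=7)
Step 3: empty(A) -> (A=0 B=0 C=7)
Step 4: pour(C -> A) -> (A=7 B=0 C=0)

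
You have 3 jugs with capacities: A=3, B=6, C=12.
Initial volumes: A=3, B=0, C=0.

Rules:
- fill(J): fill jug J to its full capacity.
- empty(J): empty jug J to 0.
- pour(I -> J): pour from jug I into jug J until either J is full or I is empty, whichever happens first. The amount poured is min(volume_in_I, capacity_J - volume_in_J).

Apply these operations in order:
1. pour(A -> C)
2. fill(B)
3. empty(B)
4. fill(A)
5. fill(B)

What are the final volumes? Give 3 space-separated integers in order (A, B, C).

Step 1: pour(A -> C) -> (A=0 B=0 C=3)
Step 2: fill(B) -> (A=0 B=6 C=3)
Step 3: empty(B) -> (A=0 B=0 C=3)
Step 4: fill(A) -> (A=3 B=0 C=3)
Step 5: fill(B) -> (A=3 B=6 C=3)

Answer: 3 6 3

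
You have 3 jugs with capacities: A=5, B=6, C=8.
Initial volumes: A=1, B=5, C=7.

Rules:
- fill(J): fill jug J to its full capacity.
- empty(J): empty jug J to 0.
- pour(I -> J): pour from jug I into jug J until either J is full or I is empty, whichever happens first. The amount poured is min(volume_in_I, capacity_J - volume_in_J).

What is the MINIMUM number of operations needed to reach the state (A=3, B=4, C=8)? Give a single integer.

BFS from (A=1, B=5, C=7). One shortest path:
  1. empty(A) -> (A=0 B=5 C=7)
  2. pour(B -> C) -> (A=0 B=4 C=8)
  3. pour(C -> A) -> (A=5 B=4 C=3)
  4. empty(A) -> (A=0 B=4 C=3)
  5. pour(C -> A) -> (A=3 B=4 C=0)
  6. fill(C) -> (A=3 B=4 C=8)
Reached target in 6 moves.

Answer: 6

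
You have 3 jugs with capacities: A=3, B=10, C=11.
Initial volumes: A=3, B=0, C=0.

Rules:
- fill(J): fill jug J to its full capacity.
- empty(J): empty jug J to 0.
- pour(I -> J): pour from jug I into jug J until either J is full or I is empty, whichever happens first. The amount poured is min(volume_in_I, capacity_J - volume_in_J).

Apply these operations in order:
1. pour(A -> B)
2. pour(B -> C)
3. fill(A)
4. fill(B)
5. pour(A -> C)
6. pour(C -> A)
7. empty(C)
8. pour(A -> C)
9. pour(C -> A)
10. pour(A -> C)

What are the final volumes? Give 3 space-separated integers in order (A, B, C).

Answer: 0 10 3

Derivation:
Step 1: pour(A -> B) -> (A=0 B=3 C=0)
Step 2: pour(B -> C) -> (A=0 B=0 C=3)
Step 3: fill(A) -> (A=3 B=0 C=3)
Step 4: fill(B) -> (A=3 B=10 C=3)
Step 5: pour(A -> C) -> (A=0 B=10 C=6)
Step 6: pour(C -> A) -> (A=3 B=10 C=3)
Step 7: empty(C) -> (A=3 B=10 C=0)
Step 8: pour(A -> C) -> (A=0 B=10 C=3)
Step 9: pour(C -> A) -> (A=3 B=10 C=0)
Step 10: pour(A -> C) -> (A=0 B=10 C=3)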